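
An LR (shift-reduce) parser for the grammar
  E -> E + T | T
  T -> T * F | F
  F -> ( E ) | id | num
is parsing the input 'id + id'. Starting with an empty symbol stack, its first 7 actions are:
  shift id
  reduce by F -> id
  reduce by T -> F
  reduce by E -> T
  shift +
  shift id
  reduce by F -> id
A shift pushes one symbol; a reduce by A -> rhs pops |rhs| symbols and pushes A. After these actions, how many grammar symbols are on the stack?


Tracking the symbol stack through each action:
  Action 1: shift 'id' : push -> stack = [id] (size 1)
  Action 2: reduce by F -> id : pop 1, push F -> stack = [F] (size 1)
  Action 3: reduce by T -> F : pop 1, push T -> stack = [T] (size 1)
  Action 4: reduce by E -> T : pop 1, push E -> stack = [E] (size 1)
  Action 5: shift '+' : push -> stack = [E, +] (size 2)
  Action 6: shift 'id' : push -> stack = [E, +, id] (size 3)
  Action 7: reduce by F -> id : pop 1, push F -> stack = [E, +, F] (size 3)
Final stack size: 3

3


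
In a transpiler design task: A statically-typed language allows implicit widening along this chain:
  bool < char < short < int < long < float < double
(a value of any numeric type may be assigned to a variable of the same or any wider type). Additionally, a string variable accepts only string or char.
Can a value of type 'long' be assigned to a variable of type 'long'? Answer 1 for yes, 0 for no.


Target variable type: long
Source value type: long
Numeric ranks: long=4, long=4
Widening allowed iff rank(source) <= rank(target): 4 <= 4? Yes
Result: 1

1


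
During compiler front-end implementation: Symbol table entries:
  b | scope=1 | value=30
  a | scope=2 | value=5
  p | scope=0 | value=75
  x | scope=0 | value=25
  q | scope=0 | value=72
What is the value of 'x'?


Searching symbol table for 'x':
  b | scope=1 | value=30
  a | scope=2 | value=5
  p | scope=0 | value=75
  x | scope=0 | value=25 <- MATCH
  q | scope=0 | value=72
Found 'x' at scope 0 with value 25

25


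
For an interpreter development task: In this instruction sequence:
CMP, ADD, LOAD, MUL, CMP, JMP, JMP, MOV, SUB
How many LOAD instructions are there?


Scanning instruction sequence for LOAD:
  Position 1: CMP
  Position 2: ADD
  Position 3: LOAD <- MATCH
  Position 4: MUL
  Position 5: CMP
  Position 6: JMP
  Position 7: JMP
  Position 8: MOV
  Position 9: SUB
Matches at positions: [3]
Total LOAD count: 1

1


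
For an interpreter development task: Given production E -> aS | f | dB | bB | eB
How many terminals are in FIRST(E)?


Production: E -> aS | f | dB | bB | eB
Examining each alternative for leading terminals:
  E -> aS : first terminal = 'a'
  E -> f : first terminal = 'f'
  E -> dB : first terminal = 'd'
  E -> bB : first terminal = 'b'
  E -> eB : first terminal = 'e'
FIRST(E) = {a, b, d, e, f}
Count: 5

5


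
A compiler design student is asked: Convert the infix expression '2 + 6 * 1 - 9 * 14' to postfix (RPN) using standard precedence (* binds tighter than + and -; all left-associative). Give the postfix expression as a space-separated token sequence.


Applying the shunting-yard algorithm:
  Operand 2 -> output
  Push '+' onto operator stack -> op-stack: [+]
  Operand 6 -> output
  Push '*' onto operator stack -> op-stack: [+, *]
  Operand 1 -> output
  See '-' (prec 1); top '*' (prec 2) >= it -> pop '*' to output
  See '-' (prec 1); top '+' (prec 1) >= it -> pop '+' to output
  Push '-' onto operator stack -> op-stack: [-]
  Operand 9 -> output
  Push '*' onto operator stack -> op-stack: [-, *]
  Operand 14 -> output
  End of input: pop '*' to output
  End of input: pop '-' to output
Postfix result: 2 6 1 * + 9 14 * -

2 6 1 * + 9 14 * -


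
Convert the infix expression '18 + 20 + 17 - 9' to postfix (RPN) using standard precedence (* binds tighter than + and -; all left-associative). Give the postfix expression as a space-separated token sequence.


Applying the shunting-yard algorithm:
  Operand 18 -> output
  Push '+' onto operator stack -> op-stack: [+]
  Operand 20 -> output
  See '+' (prec 1); top '+' (prec 1) >= it -> pop '+' to output
  Push '+' onto operator stack -> op-stack: [+]
  Operand 17 -> output
  See '-' (prec 1); top '+' (prec 1) >= it -> pop '+' to output
  Push '-' onto operator stack -> op-stack: [-]
  Operand 9 -> output
  End of input: pop '-' to output
Postfix result: 18 20 + 17 + 9 -

18 20 + 17 + 9 -


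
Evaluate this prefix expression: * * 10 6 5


Parsing prefix expression: * * 10 6 5
Step 1: Innermost operation '* 10 6'
  10 * 6 = 60
Step 2: Outer operation '* [60] 5'
  60 * 5 = 300

300


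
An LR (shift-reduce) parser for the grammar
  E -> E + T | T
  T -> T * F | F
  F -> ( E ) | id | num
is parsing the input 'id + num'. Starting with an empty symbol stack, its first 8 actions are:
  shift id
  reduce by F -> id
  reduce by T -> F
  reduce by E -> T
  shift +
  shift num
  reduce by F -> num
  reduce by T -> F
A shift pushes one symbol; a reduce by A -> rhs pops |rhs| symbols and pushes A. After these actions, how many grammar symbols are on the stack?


Tracking the symbol stack through each action:
  Action 1: shift 'id' : push -> stack = [id] (size 1)
  Action 2: reduce by F -> id : pop 1, push F -> stack = [F] (size 1)
  Action 3: reduce by T -> F : pop 1, push T -> stack = [T] (size 1)
  Action 4: reduce by E -> T : pop 1, push E -> stack = [E] (size 1)
  Action 5: shift '+' : push -> stack = [E, +] (size 2)
  Action 6: shift 'num' : push -> stack = [E, +, num] (size 3)
  Action 7: reduce by F -> num : pop 1, push F -> stack = [E, +, F] (size 3)
  Action 8: reduce by T -> F : pop 1, push T -> stack = [E, +, T] (size 3)
Final stack size: 3

3


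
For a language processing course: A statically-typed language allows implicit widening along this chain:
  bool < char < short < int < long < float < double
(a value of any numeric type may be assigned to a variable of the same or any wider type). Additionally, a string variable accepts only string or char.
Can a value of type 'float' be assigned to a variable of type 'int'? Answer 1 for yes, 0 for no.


Target variable type: int
Source value type: float
Numeric ranks: float=5, int=3
Widening allowed iff rank(source) <= rank(target): 5 <= 3? No
Result: 0

0


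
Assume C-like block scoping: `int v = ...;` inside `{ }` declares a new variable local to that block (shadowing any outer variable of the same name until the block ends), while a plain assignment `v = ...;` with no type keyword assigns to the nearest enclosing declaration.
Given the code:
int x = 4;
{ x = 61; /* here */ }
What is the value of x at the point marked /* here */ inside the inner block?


Analyzing scoping rules:
Outer scope: declares x = 4
Inner block: 'x = 61;' has no type keyword, so it is an assignment to the outer x (no shadowing)
Inside the block, after the assignment -> 61
Result: 61

61


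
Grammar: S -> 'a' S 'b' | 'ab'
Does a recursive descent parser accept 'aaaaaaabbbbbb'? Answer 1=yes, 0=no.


Grammar accepts strings of the form a^n b^n (n >= 1)
Word: 'aaaaaaabbbbbb'
Counting: 7 a's and 6 b's
Check: 7 == 6? No
Mismatch: a-count != b-count
Rejected

0


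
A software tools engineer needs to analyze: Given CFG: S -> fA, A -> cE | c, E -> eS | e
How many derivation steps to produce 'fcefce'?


Grammar: S -> fA, A -> cE | c, E -> eS | e
Deriving 'fcefce':
Step 1: S -> fA => fA
Step 2: A -> cE => fcE
Step 3: E -> eS => fceS
Step 4: S -> fA => fcefA
Step 5: A -> cE => fcefcE
Step 6: E -> e => fcefce
Total derivation steps: 6

6


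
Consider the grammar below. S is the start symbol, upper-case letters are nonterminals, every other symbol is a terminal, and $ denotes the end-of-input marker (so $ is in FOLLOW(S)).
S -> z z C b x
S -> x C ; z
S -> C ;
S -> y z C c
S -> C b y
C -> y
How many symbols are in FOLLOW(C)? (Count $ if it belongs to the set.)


S is the start symbol and does not occur in any rule body, so FOLLOW(S) = {$}.
Examining every occurrence of C in a rule body:
  S -> z z C b x : C is followed by terminal 'b' -> add 'b'
  S -> x C ; z : C is followed by terminal ';' -> add ';'
  S -> C ; : C is followed by terminal ';' -> add ';' (already in the set)
  S -> y z C c : C is followed by terminal 'c' -> add 'c'
  S -> C b y : C is followed by terminal 'b' -> add 'b' (already in the set)
  C -> y : C does not occur in the body -> contributes nothing
FOLLOW(C) = {;, b, c}
Count: 3

3


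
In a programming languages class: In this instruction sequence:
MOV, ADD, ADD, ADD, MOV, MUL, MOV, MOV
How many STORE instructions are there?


Scanning instruction sequence for STORE:
  Position 1: MOV
  Position 2: ADD
  Position 3: ADD
  Position 4: ADD
  Position 5: MOV
  Position 6: MUL
  Position 7: MOV
  Position 8: MOV
Matches at positions: []
Total STORE count: 0

0


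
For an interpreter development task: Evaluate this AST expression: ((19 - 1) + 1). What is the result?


Expression: ((19 - 1) + 1)
Evaluating step by step:
  19 - 1 = 18
  18 + 1 = 19
Result: 19

19


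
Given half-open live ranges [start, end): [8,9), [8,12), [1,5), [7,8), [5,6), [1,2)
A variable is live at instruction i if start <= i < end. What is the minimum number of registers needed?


Live ranges:
  Var0: [8, 9)
  Var1: [8, 12)
  Var2: [1, 5)
  Var3: [7, 8)
  Var4: [5, 6)
  Var5: [1, 2)
Sweep-line events (position, delta, active):
  pos=1 start -> active=1
  pos=1 start -> active=2
  pos=2 end -> active=1
  pos=5 end -> active=0
  pos=5 start -> active=1
  pos=6 end -> active=0
  pos=7 start -> active=1
  pos=8 end -> active=0
  pos=8 start -> active=1
  pos=8 start -> active=2
  pos=9 end -> active=1
  pos=12 end -> active=0
Maximum simultaneous active: 2
Minimum registers needed: 2

2


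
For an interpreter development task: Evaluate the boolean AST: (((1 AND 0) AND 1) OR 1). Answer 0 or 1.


Step 1: Evaluate inner node
  1 AND 0 = 0
Step 2: Evaluate next node
  0 AND 1 = 0
Step 3: Evaluate root node
  0 OR 1 = 1

1


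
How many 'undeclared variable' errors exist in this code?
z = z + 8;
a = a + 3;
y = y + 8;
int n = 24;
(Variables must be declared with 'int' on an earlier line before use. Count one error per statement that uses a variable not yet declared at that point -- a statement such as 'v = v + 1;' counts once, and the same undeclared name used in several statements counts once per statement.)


Scanning code line by line:
  Line 1: use 'z' -> ERROR (undeclared)
  Line 2: use 'a' -> ERROR (undeclared)
  Line 3: use 'y' -> ERROR (undeclared)
  Line 4: declare 'n' -> declared = ['n']
Total undeclared variable errors: 3

3


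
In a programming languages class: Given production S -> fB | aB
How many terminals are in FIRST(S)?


Production: S -> fB | aB
Examining each alternative for leading terminals:
  S -> fB : first terminal = 'f'
  S -> aB : first terminal = 'a'
FIRST(S) = {a, f}
Count: 2

2


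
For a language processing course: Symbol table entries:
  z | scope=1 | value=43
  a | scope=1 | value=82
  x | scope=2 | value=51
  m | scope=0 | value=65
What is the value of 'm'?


Searching symbol table for 'm':
  z | scope=1 | value=43
  a | scope=1 | value=82
  x | scope=2 | value=51
  m | scope=0 | value=65 <- MATCH
Found 'm' at scope 0 with value 65

65


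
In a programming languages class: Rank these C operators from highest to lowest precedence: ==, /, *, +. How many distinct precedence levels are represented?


Looking up precedence for each operator:
  == -> precedence 3
  / -> precedence 6
  * -> precedence 6
  + -> precedence 5
Sorted highest to lowest: /, *, +, ==
Distinct precedence values: [6, 5, 3]
Number of distinct levels: 3

3


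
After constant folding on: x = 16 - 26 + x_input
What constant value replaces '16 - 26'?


Identifying constant sub-expression:
  Original: x = 16 - 26 + x_input
  16 and 26 are both compile-time constants
  Evaluating: 16 - 26 = -10
  After folding: x = -10 + x_input

-10


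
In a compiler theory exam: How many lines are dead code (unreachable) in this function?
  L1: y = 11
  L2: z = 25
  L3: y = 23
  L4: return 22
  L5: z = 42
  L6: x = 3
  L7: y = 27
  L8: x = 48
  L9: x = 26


Analyzing control flow:
  L1: reachable (before return)
  L2: reachable (before return)
  L3: reachable (before return)
  L4: reachable (return statement)
  L5: DEAD (after return at L4)
  L6: DEAD (after return at L4)
  L7: DEAD (after return at L4)
  L8: DEAD (after return at L4)
  L9: DEAD (after return at L4)
Return at L4, total lines = 9
Dead lines: L5 through L9
Count: 5

5


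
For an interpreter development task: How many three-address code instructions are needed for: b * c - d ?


Expression: b * c - d
Generating three-address code (respecting * over +/- precedence):
  Instruction 1: t1 = b * c
  Instruction 2: t2 = t1 - d
Total instructions: 2

2


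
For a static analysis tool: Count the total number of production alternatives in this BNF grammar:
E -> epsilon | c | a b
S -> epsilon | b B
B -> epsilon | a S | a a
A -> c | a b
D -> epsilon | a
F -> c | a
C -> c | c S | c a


Counting alternatives per rule:
  E: 3 alternative(s)
  S: 2 alternative(s)
  B: 3 alternative(s)
  A: 2 alternative(s)
  D: 2 alternative(s)
  F: 2 alternative(s)
  C: 3 alternative(s)
Sum: 3 + 2 + 3 + 2 + 2 + 2 + 3 = 17

17


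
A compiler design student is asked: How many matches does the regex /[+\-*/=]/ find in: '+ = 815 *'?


Pattern: /[+\-*/=]/ (operators)
Input: '+ = 815 *'
Scanning for matches:
  Match 1: '+'
  Match 2: '='
  Match 3: '*'
Total matches: 3

3


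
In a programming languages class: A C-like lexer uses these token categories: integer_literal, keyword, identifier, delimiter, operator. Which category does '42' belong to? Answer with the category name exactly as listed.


Token: '42'
Checking categories:
  identifier: no
  integer_literal: YES
  operator: no
  keyword: no
  delimiter: no
Category: integer_literal

integer_literal


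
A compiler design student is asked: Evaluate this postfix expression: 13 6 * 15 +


Processing tokens left to right:
Push 13, Push 6
Pop 13 and 6, compute 13 * 6 = 78, push 78
Push 15
Pop 78 and 15, compute 78 + 15 = 93, push 93
Stack result: 93

93


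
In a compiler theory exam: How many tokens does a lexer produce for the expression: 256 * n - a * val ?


Scanning '256 * n - a * val'
Token 1: '256' -> integer_literal
Token 2: '*' -> operator
Token 3: 'n' -> identifier
Token 4: '-' -> operator
Token 5: 'a' -> identifier
Token 6: '*' -> operator
Token 7: 'val' -> identifier
Total tokens: 7

7


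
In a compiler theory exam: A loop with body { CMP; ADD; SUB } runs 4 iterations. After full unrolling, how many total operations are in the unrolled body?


Loop body operations: CMP, ADD, SUB (3 ops per iteration)
Unrolling 4 iterations:
  Iteration 1: CMP, ADD, SUB (3 ops)
  Iteration 2: CMP, ADD, SUB (3 ops)
  Iteration 3: CMP, ADD, SUB (3 ops)
  Iteration 4: CMP, ADD, SUB (3 ops)
Total: 4 iterations * 3 ops/iter = 12 operations

12


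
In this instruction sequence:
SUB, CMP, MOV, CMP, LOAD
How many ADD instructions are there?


Scanning instruction sequence for ADD:
  Position 1: SUB
  Position 2: CMP
  Position 3: MOV
  Position 4: CMP
  Position 5: LOAD
Matches at positions: []
Total ADD count: 0

0


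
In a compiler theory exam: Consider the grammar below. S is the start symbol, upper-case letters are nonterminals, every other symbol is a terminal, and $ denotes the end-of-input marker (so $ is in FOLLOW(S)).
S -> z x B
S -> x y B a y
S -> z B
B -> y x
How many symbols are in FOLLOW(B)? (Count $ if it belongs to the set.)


S is the start symbol and does not occur in any rule body, so FOLLOW(S) = {$}.
Examining every occurrence of B in a rule body:
  S -> z x B : B is at the right end -> add FOLLOW(S) = {$}
  S -> x y B a y : B is followed by terminal 'a' -> add 'a'
  S -> z B : B is at the right end -> add FOLLOW(S) = {$} (already in the set)
  B -> y x : B does not occur in the body -> contributes nothing
FOLLOW(B) = {a, $}
Count: 2

2


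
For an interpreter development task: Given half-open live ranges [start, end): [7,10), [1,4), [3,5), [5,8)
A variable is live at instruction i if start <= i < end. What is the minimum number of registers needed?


Live ranges:
  Var0: [7, 10)
  Var1: [1, 4)
  Var2: [3, 5)
  Var3: [5, 8)
Sweep-line events (position, delta, active):
  pos=1 start -> active=1
  pos=3 start -> active=2
  pos=4 end -> active=1
  pos=5 end -> active=0
  pos=5 start -> active=1
  pos=7 start -> active=2
  pos=8 end -> active=1
  pos=10 end -> active=0
Maximum simultaneous active: 2
Minimum registers needed: 2

2


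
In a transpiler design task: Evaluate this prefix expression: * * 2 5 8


Parsing prefix expression: * * 2 5 8
Step 1: Innermost operation '* 2 5'
  2 * 5 = 10
Step 2: Outer operation '* [10] 8'
  10 * 8 = 80

80


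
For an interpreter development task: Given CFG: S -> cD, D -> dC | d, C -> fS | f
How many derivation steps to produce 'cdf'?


Grammar: S -> cD, D -> dC | d, C -> fS | f
Deriving 'cdf':
Step 1: S -> cD => cD
Step 2: D -> dC => cdC
Step 3: C -> f => cdf
Total derivation steps: 3

3


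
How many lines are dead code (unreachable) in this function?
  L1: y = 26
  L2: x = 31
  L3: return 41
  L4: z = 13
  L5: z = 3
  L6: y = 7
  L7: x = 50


Analyzing control flow:
  L1: reachable (before return)
  L2: reachable (before return)
  L3: reachable (return statement)
  L4: DEAD (after return at L3)
  L5: DEAD (after return at L3)
  L6: DEAD (after return at L3)
  L7: DEAD (after return at L3)
Return at L3, total lines = 7
Dead lines: L4 through L7
Count: 4

4


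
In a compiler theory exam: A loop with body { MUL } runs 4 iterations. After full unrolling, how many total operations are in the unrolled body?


Loop body operations: MUL (1 op per iteration)
Unrolling 4 iterations:
  Iteration 1: MUL (1 ops)
  Iteration 2: MUL (1 ops)
  Iteration 3: MUL (1 ops)
  Iteration 4: MUL (1 ops)
Total: 4 iterations * 1 ops/iter = 4 operations

4


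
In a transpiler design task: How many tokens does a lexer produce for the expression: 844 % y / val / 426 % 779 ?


Scanning '844 % y / val / 426 % 779'
Token 1: '844' -> integer_literal
Token 2: '%' -> operator
Token 3: 'y' -> identifier
Token 4: '/' -> operator
Token 5: 'val' -> identifier
Token 6: '/' -> operator
Token 7: '426' -> integer_literal
Token 8: '%' -> operator
Token 9: '779' -> integer_literal
Total tokens: 9

9


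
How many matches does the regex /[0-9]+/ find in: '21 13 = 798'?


Pattern: /[0-9]+/ (int literals)
Input: '21 13 = 798'
Scanning for matches:
  Match 1: '21'
  Match 2: '13'
  Match 3: '798'
Total matches: 3

3


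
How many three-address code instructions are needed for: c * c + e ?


Expression: c * c + e
Generating three-address code (respecting * over +/- precedence):
  Instruction 1: t1 = c * c
  Instruction 2: t2 = t1 + e
Total instructions: 2

2


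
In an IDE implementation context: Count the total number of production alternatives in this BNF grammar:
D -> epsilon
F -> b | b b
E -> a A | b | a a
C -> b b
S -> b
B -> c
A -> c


Counting alternatives per rule:
  D: 1 alternative(s)
  F: 2 alternative(s)
  E: 3 alternative(s)
  C: 1 alternative(s)
  S: 1 alternative(s)
  B: 1 alternative(s)
  A: 1 alternative(s)
Sum: 1 + 2 + 3 + 1 + 1 + 1 + 1 = 10

10


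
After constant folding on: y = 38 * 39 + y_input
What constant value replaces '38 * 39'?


Identifying constant sub-expression:
  Original: y = 38 * 39 + y_input
  38 and 39 are both compile-time constants
  Evaluating: 38 * 39 = 1482
  After folding: y = 1482 + y_input

1482


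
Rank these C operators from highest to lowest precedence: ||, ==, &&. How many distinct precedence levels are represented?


Looking up precedence for each operator:
  || -> precedence 1
  == -> precedence 3
  && -> precedence 2
Sorted highest to lowest: ==, &&, ||
Distinct precedence values: [3, 2, 1]
Number of distinct levels: 3

3


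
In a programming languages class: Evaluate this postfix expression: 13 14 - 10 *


Processing tokens left to right:
Push 13, Push 14
Pop 13 and 14, compute 13 - 14 = -1, push -1
Push 10
Pop -1 and 10, compute -1 * 10 = -10, push -10
Stack result: -10

-10


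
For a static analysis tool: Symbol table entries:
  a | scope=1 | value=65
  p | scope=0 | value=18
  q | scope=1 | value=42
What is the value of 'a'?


Searching symbol table for 'a':
  a | scope=1 | value=65 <- MATCH
  p | scope=0 | value=18
  q | scope=1 | value=42
Found 'a' at scope 1 with value 65

65


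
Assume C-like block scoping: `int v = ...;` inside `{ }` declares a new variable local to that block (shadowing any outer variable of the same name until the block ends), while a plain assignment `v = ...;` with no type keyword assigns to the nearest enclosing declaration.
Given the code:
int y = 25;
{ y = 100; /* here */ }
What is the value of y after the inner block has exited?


Analyzing scoping rules:
Outer scope: declares y = 25
Inner block: 'y = 100;' has no type keyword, so it is an assignment to the outer y (no shadowing)
The assignment changed the outer variable itself, so the new value persists after the block -> 100
Result: 100

100


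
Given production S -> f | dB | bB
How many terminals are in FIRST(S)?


Production: S -> f | dB | bB
Examining each alternative for leading terminals:
  S -> f : first terminal = 'f'
  S -> dB : first terminal = 'd'
  S -> bB : first terminal = 'b'
FIRST(S) = {b, d, f}
Count: 3

3


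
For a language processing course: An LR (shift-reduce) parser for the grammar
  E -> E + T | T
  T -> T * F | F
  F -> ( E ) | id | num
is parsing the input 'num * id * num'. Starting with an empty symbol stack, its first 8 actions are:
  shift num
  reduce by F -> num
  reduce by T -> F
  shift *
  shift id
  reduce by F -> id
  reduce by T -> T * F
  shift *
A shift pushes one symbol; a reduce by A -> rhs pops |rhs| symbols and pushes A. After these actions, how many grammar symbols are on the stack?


Tracking the symbol stack through each action:
  Action 1: shift 'num' : push -> stack = [num] (size 1)
  Action 2: reduce by F -> num : pop 1, push F -> stack = [F] (size 1)
  Action 3: reduce by T -> F : pop 1, push T -> stack = [T] (size 1)
  Action 4: shift '*' : push -> stack = [T, *] (size 2)
  Action 5: shift 'id' : push -> stack = [T, *, id] (size 3)
  Action 6: reduce by F -> id : pop 1, push F -> stack = [T, *, F] (size 3)
  Action 7: reduce by T -> T * F : pop 3, push T -> stack = [T] (size 1)
  Action 8: shift '*' : push -> stack = [T, *] (size 2)
Final stack size: 2

2


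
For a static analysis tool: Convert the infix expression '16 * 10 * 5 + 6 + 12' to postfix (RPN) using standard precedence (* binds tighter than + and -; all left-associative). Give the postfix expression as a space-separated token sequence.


Applying the shunting-yard algorithm:
  Operand 16 -> output
  Push '*' onto operator stack -> op-stack: [*]
  Operand 10 -> output
  See '*' (prec 2); top '*' (prec 2) >= it -> pop '*' to output
  Push '*' onto operator stack -> op-stack: [*]
  Operand 5 -> output
  See '+' (prec 1); top '*' (prec 2) >= it -> pop '*' to output
  Push '+' onto operator stack -> op-stack: [+]
  Operand 6 -> output
  See '+' (prec 1); top '+' (prec 1) >= it -> pop '+' to output
  Push '+' onto operator stack -> op-stack: [+]
  Operand 12 -> output
  End of input: pop '+' to output
Postfix result: 16 10 * 5 * 6 + 12 +

16 10 * 5 * 6 + 12 +


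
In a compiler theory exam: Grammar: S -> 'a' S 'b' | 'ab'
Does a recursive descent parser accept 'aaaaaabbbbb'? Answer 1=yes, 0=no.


Grammar accepts strings of the form a^n b^n (n >= 1)
Word: 'aaaaaabbbbb'
Counting: 6 a's and 5 b's
Check: 6 == 5? No
Mismatch: a-count != b-count
Rejected

0


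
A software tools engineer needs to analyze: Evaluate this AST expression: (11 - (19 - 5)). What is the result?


Expression: (11 - (19 - 5))
Evaluating step by step:
  19 - 5 = 14
  11 - 14 = -3
Result: -3

-3


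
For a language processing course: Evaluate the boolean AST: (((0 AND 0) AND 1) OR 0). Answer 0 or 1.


Step 1: Evaluate inner node
  0 AND 0 = 0
Step 2: Evaluate next node
  0 AND 1 = 0
Step 3: Evaluate root node
  0 OR 0 = 0

0


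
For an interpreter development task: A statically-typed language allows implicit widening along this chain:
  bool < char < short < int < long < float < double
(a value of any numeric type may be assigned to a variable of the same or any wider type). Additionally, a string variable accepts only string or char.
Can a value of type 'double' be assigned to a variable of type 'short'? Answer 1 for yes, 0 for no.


Target variable type: short
Source value type: double
Numeric ranks: double=6, short=2
Widening allowed iff rank(source) <= rank(target): 6 <= 2? No
Result: 0

0


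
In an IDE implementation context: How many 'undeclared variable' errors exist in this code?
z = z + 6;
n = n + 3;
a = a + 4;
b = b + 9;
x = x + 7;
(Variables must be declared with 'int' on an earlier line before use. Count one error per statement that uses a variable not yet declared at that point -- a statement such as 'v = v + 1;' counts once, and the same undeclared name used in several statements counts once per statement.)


Scanning code line by line:
  Line 1: use 'z' -> ERROR (undeclared)
  Line 2: use 'n' -> ERROR (undeclared)
  Line 3: use 'a' -> ERROR (undeclared)
  Line 4: use 'b' -> ERROR (undeclared)
  Line 5: use 'x' -> ERROR (undeclared)
Total undeclared variable errors: 5

5


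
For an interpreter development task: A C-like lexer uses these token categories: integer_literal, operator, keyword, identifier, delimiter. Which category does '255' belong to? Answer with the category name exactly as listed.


Token: '255'
Checking categories:
  identifier: no
  integer_literal: YES
  operator: no
  keyword: no
  delimiter: no
Category: integer_literal

integer_literal


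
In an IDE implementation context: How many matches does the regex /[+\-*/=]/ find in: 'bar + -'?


Pattern: /[+\-*/=]/ (operators)
Input: 'bar + -'
Scanning for matches:
  Match 1: '+'
  Match 2: '-'
Total matches: 2

2


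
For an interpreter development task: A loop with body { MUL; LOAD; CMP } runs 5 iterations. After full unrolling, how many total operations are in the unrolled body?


Loop body operations: MUL, LOAD, CMP (3 ops per iteration)
Unrolling 5 iterations:
  Iteration 1: MUL, LOAD, CMP (3 ops)
  Iteration 2: MUL, LOAD, CMP (3 ops)
  Iteration 3: MUL, LOAD, CMP (3 ops)
  Iteration 4: MUL, LOAD, CMP (3 ops)
  Iteration 5: MUL, LOAD, CMP (3 ops)
Total: 5 iterations * 3 ops/iter = 15 operations

15


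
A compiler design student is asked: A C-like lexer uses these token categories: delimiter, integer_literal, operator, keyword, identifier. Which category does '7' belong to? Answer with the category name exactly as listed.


Token: '7'
Checking categories:
  identifier: no
  integer_literal: YES
  operator: no
  keyword: no
  delimiter: no
Category: integer_literal

integer_literal


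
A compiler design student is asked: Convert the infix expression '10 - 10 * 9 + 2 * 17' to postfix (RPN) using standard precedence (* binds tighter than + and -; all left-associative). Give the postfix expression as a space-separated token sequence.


Applying the shunting-yard algorithm:
  Operand 10 -> output
  Push '-' onto operator stack -> op-stack: [-]
  Operand 10 -> output
  Push '*' onto operator stack -> op-stack: [-, *]
  Operand 9 -> output
  See '+' (prec 1); top '*' (prec 2) >= it -> pop '*' to output
  See '+' (prec 1); top '-' (prec 1) >= it -> pop '-' to output
  Push '+' onto operator stack -> op-stack: [+]
  Operand 2 -> output
  Push '*' onto operator stack -> op-stack: [+, *]
  Operand 17 -> output
  End of input: pop '*' to output
  End of input: pop '+' to output
Postfix result: 10 10 9 * - 2 17 * +

10 10 9 * - 2 17 * +


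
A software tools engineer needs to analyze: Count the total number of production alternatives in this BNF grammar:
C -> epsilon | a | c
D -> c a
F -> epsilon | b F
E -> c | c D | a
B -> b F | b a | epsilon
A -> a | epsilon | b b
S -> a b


Counting alternatives per rule:
  C: 3 alternative(s)
  D: 1 alternative(s)
  F: 2 alternative(s)
  E: 3 alternative(s)
  B: 3 alternative(s)
  A: 3 alternative(s)
  S: 1 alternative(s)
Sum: 3 + 1 + 2 + 3 + 3 + 3 + 1 = 16

16


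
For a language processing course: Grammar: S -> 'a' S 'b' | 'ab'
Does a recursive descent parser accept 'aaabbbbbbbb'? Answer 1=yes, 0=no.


Grammar accepts strings of the form a^n b^n (n >= 1)
Word: 'aaabbbbbbbb'
Counting: 3 a's and 8 b's
Check: 3 == 8? No
Mismatch: a-count != b-count
Rejected

0


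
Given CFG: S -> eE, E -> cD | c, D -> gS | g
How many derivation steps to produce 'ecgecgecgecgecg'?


Grammar: S -> eE, E -> cD | c, D -> gS | g
Deriving 'ecgecgecgecgecg':
Step 1: S -> eE => eE
Step 2: E -> cD => ecD
Step 3: D -> gS => ecgS
Step 4: S -> eE => ecgeE
Step 5: E -> cD => ecgecD
Step 6: D -> gS => ecgecgS
Step 7: S -> eE => ecgecgeE
Step 8: E -> cD => ecgecgecD
Step 9: D -> gS => ecgecgecgS
Step 10: S -> eE => ecgecgecgeE
Step 11: E -> cD => ecgecgecgecD
Step 12: D -> gS => ecgecgecgecgS
Step 13: S -> eE => ecgecgecgecgeE
Step 14: E -> cD => ecgecgecgecgecD
Step 15: D -> g => ecgecgecgecgecg
Total derivation steps: 15

15


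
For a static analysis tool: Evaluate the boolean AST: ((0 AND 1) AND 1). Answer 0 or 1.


Step 1: Evaluate inner node
  0 AND 1 = 0
Step 2: Evaluate root node
  0 AND 1 = 0

0


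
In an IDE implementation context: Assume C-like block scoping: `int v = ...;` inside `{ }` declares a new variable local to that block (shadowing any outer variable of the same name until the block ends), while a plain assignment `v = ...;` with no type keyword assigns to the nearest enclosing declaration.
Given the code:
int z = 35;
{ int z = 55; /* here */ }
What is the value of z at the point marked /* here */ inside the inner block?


Analyzing scoping rules:
Outer scope: declares z = 35
Inner block: 'int z = 55;' declares a NEW z that shadows the outer one
Inside the block the inner declaration is in scope -> 55
Result: 55

55


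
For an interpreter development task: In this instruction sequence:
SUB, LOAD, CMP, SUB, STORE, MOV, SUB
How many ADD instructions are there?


Scanning instruction sequence for ADD:
  Position 1: SUB
  Position 2: LOAD
  Position 3: CMP
  Position 4: SUB
  Position 5: STORE
  Position 6: MOV
  Position 7: SUB
Matches at positions: []
Total ADD count: 0

0


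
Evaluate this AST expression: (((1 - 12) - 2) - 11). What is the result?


Expression: (((1 - 12) - 2) - 11)
Evaluating step by step:
  1 - 12 = -11
  -11 - 2 = -13
  -13 - 11 = -24
Result: -24

-24


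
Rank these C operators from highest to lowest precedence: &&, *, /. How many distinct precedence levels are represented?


Looking up precedence for each operator:
  && -> precedence 2
  * -> precedence 6
  / -> precedence 6
Sorted highest to lowest: *, /, &&
Distinct precedence values: [6, 2]
Number of distinct levels: 2

2


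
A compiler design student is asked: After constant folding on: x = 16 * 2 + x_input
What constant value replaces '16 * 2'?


Identifying constant sub-expression:
  Original: x = 16 * 2 + x_input
  16 and 2 are both compile-time constants
  Evaluating: 16 * 2 = 32
  After folding: x = 32 + x_input

32


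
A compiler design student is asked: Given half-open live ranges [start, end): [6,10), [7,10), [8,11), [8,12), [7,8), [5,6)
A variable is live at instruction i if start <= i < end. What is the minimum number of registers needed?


Live ranges:
  Var0: [6, 10)
  Var1: [7, 10)
  Var2: [8, 11)
  Var3: [8, 12)
  Var4: [7, 8)
  Var5: [5, 6)
Sweep-line events (position, delta, active):
  pos=5 start -> active=1
  pos=6 end -> active=0
  pos=6 start -> active=1
  pos=7 start -> active=2
  pos=7 start -> active=3
  pos=8 end -> active=2
  pos=8 start -> active=3
  pos=8 start -> active=4
  pos=10 end -> active=3
  pos=10 end -> active=2
  pos=11 end -> active=1
  pos=12 end -> active=0
Maximum simultaneous active: 4
Minimum registers needed: 4

4


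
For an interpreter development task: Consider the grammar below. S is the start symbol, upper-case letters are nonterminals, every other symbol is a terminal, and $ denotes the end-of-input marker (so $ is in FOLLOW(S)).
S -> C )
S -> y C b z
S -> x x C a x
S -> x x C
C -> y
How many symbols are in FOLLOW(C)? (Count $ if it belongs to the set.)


S is the start symbol and does not occur in any rule body, so FOLLOW(S) = {$}.
Examining every occurrence of C in a rule body:
  S -> C ) : C is followed by terminal ')' -> add ')'
  S -> y C b z : C is followed by terminal 'b' -> add 'b'
  S -> x x C a x : C is followed by terminal 'a' -> add 'a'
  S -> x x C : C is at the right end -> add FOLLOW(S) = {$}
  C -> y : C does not occur in the body -> contributes nothing
FOLLOW(C) = {), a, b, $}
Count: 4

4


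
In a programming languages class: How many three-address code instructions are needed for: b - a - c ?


Expression: b - a - c
Generating three-address code (respecting * over +/- precedence):
  Instruction 1: t1 = b - a
  Instruction 2: t2 = t1 - c
Total instructions: 2

2


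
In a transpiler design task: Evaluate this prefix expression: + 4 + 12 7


Parsing prefix expression: + 4 + 12 7
Step 1: Innermost operation '+ 12 7'
  12 + 7 = 19
Step 2: Outer operation '+ 4 [19]'
  4 + 19 = 23

23


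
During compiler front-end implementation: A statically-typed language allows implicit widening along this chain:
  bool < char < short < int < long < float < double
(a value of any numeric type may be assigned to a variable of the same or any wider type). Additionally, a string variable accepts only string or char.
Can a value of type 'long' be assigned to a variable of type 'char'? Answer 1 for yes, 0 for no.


Target variable type: char
Source value type: long
Numeric ranks: long=4, char=1
Widening allowed iff rank(source) <= rank(target): 4 <= 1? No
Result: 0

0


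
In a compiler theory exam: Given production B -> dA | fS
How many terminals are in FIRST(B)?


Production: B -> dA | fS
Examining each alternative for leading terminals:
  B -> dA : first terminal = 'd'
  B -> fS : first terminal = 'f'
FIRST(B) = {d, f}
Count: 2

2


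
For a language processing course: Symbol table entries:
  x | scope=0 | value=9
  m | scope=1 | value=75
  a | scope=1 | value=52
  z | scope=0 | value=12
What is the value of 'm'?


Searching symbol table for 'm':
  x | scope=0 | value=9
  m | scope=1 | value=75 <- MATCH
  a | scope=1 | value=52
  z | scope=0 | value=12
Found 'm' at scope 1 with value 75

75


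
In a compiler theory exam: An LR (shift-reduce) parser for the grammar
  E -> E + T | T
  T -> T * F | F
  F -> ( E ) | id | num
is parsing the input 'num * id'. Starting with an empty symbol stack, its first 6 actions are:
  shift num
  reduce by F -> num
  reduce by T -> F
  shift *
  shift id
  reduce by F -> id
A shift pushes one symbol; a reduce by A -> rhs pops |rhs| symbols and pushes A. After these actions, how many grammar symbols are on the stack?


Tracking the symbol stack through each action:
  Action 1: shift 'num' : push -> stack = [num] (size 1)
  Action 2: reduce by F -> num : pop 1, push F -> stack = [F] (size 1)
  Action 3: reduce by T -> F : pop 1, push T -> stack = [T] (size 1)
  Action 4: shift '*' : push -> stack = [T, *] (size 2)
  Action 5: shift 'id' : push -> stack = [T, *, id] (size 3)
  Action 6: reduce by F -> id : pop 1, push F -> stack = [T, *, F] (size 3)
Final stack size: 3

3


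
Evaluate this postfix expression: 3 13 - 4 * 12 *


Processing tokens left to right:
Push 3, Push 13
Pop 3 and 13, compute 3 - 13 = -10, push -10
Push 4
Pop -10 and 4, compute -10 * 4 = -40, push -40
Push 12
Pop -40 and 12, compute -40 * 12 = -480, push -480
Stack result: -480

-480


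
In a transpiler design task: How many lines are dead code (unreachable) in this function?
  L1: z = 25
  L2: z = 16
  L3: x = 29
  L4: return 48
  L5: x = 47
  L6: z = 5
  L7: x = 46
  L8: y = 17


Analyzing control flow:
  L1: reachable (before return)
  L2: reachable (before return)
  L3: reachable (before return)
  L4: reachable (return statement)
  L5: DEAD (after return at L4)
  L6: DEAD (after return at L4)
  L7: DEAD (after return at L4)
  L8: DEAD (after return at L4)
Return at L4, total lines = 8
Dead lines: L5 through L8
Count: 4

4


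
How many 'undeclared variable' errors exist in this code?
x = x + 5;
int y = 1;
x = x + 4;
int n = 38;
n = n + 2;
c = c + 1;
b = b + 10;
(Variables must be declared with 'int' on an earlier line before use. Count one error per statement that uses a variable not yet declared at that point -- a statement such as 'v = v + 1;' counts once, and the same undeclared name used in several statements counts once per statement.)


Scanning code line by line:
  Line 1: use 'x' -> ERROR (undeclared)
  Line 2: declare 'y' -> declared = ['y']
  Line 3: use 'x' -> ERROR (undeclared)
  Line 4: declare 'n' -> declared = ['n', 'y']
  Line 5: use 'n' -> OK (declared)
  Line 6: use 'c' -> ERROR (undeclared)
  Line 7: use 'b' -> ERROR (undeclared)
Total undeclared variable errors: 4

4


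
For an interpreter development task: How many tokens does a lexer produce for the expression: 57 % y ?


Scanning '57 % y'
Token 1: '57' -> integer_literal
Token 2: '%' -> operator
Token 3: 'y' -> identifier
Total tokens: 3

3


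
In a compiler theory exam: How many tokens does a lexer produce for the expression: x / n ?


Scanning 'x / n'
Token 1: 'x' -> identifier
Token 2: '/' -> operator
Token 3: 'n' -> identifier
Total tokens: 3

3


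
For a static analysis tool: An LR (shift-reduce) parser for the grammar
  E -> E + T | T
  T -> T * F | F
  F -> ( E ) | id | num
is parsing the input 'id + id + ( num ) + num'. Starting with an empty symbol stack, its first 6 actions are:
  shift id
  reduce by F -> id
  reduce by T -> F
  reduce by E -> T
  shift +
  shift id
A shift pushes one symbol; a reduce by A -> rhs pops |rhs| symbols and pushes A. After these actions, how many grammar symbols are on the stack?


Tracking the symbol stack through each action:
  Action 1: shift 'id' : push -> stack = [id] (size 1)
  Action 2: reduce by F -> id : pop 1, push F -> stack = [F] (size 1)
  Action 3: reduce by T -> F : pop 1, push T -> stack = [T] (size 1)
  Action 4: reduce by E -> T : pop 1, push E -> stack = [E] (size 1)
  Action 5: shift '+' : push -> stack = [E, +] (size 2)
  Action 6: shift 'id' : push -> stack = [E, +, id] (size 3)
Final stack size: 3

3


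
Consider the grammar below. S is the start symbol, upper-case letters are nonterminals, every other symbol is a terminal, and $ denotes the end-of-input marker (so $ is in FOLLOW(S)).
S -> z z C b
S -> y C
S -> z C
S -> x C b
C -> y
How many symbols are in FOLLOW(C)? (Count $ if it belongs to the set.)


S is the start symbol and does not occur in any rule body, so FOLLOW(S) = {$}.
Examining every occurrence of C in a rule body:
  S -> z z C b : C is followed by terminal 'b' -> add 'b'
  S -> y C : C is at the right end -> add FOLLOW(S) = {$}
  S -> z C : C is at the right end -> add FOLLOW(S) = {$} (already in the set)
  S -> x C b : C is followed by terminal 'b' -> add 'b' (already in the set)
  C -> y : C does not occur in the body -> contributes nothing
FOLLOW(C) = {b, $}
Count: 2

2


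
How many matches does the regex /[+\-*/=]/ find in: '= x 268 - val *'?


Pattern: /[+\-*/=]/ (operators)
Input: '= x 268 - val *'
Scanning for matches:
  Match 1: '='
  Match 2: '-'
  Match 3: '*'
Total matches: 3

3


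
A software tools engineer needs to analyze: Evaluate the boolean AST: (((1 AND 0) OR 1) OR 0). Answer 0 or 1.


Step 1: Evaluate inner node
  1 AND 0 = 0
Step 2: Evaluate next node
  0 OR 1 = 1
Step 3: Evaluate root node
  1 OR 0 = 1

1


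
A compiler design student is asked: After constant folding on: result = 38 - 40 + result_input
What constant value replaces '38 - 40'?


Identifying constant sub-expression:
  Original: result = 38 - 40 + result_input
  38 and 40 are both compile-time constants
  Evaluating: 38 - 40 = -2
  After folding: result = -2 + result_input

-2
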